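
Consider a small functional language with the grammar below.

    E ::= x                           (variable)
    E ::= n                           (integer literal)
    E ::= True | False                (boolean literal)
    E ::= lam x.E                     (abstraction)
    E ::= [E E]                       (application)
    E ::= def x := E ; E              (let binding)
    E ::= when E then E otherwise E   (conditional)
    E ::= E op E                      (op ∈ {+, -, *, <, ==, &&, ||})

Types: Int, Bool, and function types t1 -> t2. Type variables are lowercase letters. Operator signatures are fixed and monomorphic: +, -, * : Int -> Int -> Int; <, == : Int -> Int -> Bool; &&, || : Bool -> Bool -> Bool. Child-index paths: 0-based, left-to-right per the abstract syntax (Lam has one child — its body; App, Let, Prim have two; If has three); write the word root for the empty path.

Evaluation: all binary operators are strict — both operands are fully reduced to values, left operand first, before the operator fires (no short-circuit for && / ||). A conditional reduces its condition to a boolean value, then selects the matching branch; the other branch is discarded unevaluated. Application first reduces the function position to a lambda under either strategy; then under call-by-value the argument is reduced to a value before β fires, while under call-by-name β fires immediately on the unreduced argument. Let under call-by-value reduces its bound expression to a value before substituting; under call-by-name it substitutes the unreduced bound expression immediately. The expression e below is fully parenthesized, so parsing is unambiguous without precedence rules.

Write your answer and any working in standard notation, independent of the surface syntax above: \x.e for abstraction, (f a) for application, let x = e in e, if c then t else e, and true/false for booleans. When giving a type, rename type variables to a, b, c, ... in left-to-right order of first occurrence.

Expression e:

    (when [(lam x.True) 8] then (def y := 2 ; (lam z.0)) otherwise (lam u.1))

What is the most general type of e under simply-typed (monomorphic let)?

Answer: a -> Int

Derivation:
\x._ : a -> Bool
  unify a -> Bool ~ Int -> b
  unify a ~ Int
  unify Bool ~ b
_ _ : Bool
  unify Bool ~ Bool
let y : Int
\z._ : c -> Int
\u._ : d -> Int
  unify c -> Int ~ d -> Int
  unify c ~ d
  unify Int ~ Int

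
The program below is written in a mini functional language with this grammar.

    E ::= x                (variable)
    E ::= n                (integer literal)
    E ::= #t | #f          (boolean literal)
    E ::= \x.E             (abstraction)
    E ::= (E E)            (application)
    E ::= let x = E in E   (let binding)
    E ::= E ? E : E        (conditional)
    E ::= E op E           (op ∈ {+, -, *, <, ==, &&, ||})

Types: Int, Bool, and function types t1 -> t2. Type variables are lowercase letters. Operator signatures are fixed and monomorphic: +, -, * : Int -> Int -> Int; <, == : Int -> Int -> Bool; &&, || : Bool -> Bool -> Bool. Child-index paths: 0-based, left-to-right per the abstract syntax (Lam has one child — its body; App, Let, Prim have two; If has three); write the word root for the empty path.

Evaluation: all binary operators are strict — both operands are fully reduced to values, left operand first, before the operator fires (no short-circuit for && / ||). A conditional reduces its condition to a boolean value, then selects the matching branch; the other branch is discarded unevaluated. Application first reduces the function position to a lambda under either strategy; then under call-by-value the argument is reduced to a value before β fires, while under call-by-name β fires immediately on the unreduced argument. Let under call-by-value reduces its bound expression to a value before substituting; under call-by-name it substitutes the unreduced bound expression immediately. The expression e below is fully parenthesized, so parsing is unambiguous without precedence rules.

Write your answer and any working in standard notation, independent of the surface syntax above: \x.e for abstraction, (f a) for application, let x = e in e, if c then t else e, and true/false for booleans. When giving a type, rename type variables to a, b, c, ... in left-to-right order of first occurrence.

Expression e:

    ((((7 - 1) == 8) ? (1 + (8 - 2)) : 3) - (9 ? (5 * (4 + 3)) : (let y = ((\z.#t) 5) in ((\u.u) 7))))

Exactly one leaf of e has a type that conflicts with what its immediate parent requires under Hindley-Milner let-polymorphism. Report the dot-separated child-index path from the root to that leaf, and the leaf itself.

Trace:
  unify Int ~ Int
  unify Int ~ Int
  unify Int ~ Int
  unify Int ~ Int
  unify Bool ~ Bool
  unify Int ~ Int
  unify Int ~ Int
  unify Int ~ Int
  unify Int ~ Int
  unify Int ~ Int
  unify Int ~ Int
  unify Int ~ Bool
  FAIL: mismatch Int ~ Bool

Answer: 1.0 : 9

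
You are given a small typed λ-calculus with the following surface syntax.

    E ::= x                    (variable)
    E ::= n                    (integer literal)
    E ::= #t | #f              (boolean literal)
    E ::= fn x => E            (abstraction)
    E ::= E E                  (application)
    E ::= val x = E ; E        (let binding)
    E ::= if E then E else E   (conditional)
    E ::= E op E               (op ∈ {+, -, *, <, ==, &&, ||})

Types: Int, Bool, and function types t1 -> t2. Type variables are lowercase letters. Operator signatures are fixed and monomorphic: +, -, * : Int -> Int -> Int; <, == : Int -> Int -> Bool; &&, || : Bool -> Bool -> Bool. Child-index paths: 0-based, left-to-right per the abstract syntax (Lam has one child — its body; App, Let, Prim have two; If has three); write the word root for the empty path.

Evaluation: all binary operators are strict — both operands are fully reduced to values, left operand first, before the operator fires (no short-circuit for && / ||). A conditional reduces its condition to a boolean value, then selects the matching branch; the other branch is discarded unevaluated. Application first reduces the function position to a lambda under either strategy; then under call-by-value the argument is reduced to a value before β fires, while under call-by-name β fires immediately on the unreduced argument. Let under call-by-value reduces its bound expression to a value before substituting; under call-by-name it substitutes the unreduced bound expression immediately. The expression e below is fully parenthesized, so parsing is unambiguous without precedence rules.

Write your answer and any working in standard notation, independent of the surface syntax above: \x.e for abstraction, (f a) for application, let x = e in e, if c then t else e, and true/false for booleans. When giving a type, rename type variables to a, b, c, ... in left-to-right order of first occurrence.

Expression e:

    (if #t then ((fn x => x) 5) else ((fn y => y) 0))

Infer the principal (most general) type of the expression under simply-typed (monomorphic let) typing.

Derivation:
  unify Bool ~ Bool
x : a
\x._ : a -> a
  unify a -> a ~ Int -> b
  unify a ~ Int
  unify Int ~ b
_ _ : Int
y : c
\y._ : c -> c
  unify c -> c ~ Int -> d
  unify c ~ Int
  unify Int ~ d
_ _ : Int
  unify Int ~ Int

Answer: Int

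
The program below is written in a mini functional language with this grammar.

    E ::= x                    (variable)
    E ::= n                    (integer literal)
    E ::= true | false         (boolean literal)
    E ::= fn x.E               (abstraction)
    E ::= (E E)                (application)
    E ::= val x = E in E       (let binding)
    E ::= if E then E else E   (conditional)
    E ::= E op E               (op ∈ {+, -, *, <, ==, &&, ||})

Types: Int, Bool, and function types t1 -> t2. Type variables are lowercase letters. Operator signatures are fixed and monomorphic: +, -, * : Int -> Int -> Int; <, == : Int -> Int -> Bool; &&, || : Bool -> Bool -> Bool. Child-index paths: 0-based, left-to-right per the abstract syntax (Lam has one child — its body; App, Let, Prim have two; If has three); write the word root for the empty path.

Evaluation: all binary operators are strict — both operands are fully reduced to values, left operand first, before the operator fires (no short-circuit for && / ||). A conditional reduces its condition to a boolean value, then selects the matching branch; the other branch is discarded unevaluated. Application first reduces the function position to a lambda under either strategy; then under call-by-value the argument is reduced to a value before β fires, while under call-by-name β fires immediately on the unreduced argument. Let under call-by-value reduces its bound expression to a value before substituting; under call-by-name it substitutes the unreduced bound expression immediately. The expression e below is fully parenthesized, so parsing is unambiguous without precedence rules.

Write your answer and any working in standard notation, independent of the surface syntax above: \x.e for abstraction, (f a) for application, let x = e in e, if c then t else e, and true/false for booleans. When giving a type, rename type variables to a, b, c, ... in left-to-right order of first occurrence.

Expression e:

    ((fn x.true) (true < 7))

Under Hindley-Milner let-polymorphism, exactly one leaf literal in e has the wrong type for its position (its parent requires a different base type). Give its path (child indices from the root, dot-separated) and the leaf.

Answer: 1.0 : true

Working:
\x._ : a -> Bool
  unify Bool ~ Int
  FAIL: mismatch Bool ~ Int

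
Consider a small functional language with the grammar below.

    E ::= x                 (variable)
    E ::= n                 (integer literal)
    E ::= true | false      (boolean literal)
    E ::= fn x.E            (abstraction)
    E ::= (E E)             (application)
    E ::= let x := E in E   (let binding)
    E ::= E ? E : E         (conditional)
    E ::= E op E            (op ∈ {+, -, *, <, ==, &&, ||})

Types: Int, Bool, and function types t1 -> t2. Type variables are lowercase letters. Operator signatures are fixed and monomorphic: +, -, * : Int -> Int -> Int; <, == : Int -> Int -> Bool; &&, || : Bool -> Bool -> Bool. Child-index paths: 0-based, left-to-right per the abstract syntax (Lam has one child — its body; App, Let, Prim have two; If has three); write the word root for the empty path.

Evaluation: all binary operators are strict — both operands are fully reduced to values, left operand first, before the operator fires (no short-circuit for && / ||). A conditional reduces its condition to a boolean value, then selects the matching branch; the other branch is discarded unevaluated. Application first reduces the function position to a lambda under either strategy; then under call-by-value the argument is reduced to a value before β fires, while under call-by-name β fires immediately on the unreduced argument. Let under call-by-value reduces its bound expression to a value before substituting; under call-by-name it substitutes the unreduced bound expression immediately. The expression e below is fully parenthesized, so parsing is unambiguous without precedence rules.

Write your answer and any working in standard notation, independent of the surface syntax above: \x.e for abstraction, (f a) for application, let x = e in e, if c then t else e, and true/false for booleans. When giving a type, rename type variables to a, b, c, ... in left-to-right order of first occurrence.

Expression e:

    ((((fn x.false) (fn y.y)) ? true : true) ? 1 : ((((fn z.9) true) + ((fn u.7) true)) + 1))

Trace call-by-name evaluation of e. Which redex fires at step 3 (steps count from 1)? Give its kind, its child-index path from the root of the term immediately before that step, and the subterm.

Answer: if at root : (if true then 1 else ((((\z.9) true) + ((\u.7) true)) + 1))

Derivation:
step 0: (if (if ((\x.false) (\y.y)) then true else true) then 1 else ((((\z.9) true) + ((\u.7) true)) + 1))
step 1: [beta@0.0] (if (if false then true else true) then 1 else ((((\z.9) true) + ((\u.7) true)) + 1))
step 2: [if@0] (if true then 1 else ((((\z.9) true) + ((\u.7) true)) + 1))
step 3: [if@root] 1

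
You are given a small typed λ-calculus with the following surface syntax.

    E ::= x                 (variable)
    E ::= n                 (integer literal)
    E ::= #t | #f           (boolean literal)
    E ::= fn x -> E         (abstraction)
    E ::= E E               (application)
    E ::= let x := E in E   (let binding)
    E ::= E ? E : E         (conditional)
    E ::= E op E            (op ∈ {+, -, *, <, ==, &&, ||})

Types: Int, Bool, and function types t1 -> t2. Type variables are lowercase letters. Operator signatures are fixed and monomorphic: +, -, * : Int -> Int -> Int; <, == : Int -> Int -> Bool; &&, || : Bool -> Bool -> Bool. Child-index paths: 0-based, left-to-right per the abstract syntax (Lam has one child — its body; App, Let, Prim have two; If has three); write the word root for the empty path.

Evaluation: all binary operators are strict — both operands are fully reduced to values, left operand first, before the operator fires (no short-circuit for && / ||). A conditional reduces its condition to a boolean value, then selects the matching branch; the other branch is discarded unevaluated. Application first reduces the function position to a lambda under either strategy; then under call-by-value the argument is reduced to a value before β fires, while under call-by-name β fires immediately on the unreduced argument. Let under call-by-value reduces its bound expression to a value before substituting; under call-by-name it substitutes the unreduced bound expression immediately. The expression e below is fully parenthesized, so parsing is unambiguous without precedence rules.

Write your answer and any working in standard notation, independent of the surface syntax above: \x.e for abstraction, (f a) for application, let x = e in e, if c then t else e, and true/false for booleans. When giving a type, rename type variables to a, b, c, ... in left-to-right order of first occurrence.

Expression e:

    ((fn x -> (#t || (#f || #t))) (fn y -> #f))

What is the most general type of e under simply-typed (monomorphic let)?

Trace:
  unify Bool ~ Bool
  unify Bool ~ Bool
  unify Bool ~ Bool
  unify Bool ~ Bool
\x._ : a -> Bool
\y._ : b -> Bool
  unify a -> Bool ~ (b -> Bool) -> c
  unify a ~ b -> Bool
  unify Bool ~ c
_ _ : Bool

Answer: Bool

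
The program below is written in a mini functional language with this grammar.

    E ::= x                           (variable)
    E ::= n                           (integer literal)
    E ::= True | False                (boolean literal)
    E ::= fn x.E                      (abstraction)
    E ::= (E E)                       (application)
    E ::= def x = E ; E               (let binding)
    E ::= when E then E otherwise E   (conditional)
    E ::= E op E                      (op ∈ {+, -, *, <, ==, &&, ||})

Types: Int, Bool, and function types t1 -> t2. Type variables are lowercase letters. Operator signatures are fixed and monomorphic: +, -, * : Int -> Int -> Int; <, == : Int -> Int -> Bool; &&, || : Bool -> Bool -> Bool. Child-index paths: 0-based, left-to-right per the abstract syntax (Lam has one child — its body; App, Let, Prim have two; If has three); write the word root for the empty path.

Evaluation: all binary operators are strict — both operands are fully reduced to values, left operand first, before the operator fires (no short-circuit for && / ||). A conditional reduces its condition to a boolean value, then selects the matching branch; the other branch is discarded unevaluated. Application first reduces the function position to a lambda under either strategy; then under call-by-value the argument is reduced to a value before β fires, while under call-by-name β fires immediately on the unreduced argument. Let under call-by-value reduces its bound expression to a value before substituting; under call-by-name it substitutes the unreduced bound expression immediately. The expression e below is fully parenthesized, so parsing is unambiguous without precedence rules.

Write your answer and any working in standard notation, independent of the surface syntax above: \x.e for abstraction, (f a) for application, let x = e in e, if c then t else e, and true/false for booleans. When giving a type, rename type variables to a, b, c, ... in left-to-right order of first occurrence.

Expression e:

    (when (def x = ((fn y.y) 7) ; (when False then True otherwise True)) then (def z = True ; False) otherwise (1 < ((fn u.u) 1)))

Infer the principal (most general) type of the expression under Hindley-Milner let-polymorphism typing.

Working:
y : a
\y._ : a -> a
  unify a -> a ~ Int -> b
  unify a ~ Int
  unify Int ~ b
_ _ : Int
let x : Int
  unify Bool ~ Bool
  unify Bool ~ Bool
  unify Bool ~ Bool
let z : Bool
  unify Int ~ Int
u : c
\u._ : c -> c
  unify c -> c ~ Int -> d
  unify c ~ Int
  unify Int ~ d
_ _ : Int
  unify Int ~ Int
  unify Bool ~ Bool

Answer: Bool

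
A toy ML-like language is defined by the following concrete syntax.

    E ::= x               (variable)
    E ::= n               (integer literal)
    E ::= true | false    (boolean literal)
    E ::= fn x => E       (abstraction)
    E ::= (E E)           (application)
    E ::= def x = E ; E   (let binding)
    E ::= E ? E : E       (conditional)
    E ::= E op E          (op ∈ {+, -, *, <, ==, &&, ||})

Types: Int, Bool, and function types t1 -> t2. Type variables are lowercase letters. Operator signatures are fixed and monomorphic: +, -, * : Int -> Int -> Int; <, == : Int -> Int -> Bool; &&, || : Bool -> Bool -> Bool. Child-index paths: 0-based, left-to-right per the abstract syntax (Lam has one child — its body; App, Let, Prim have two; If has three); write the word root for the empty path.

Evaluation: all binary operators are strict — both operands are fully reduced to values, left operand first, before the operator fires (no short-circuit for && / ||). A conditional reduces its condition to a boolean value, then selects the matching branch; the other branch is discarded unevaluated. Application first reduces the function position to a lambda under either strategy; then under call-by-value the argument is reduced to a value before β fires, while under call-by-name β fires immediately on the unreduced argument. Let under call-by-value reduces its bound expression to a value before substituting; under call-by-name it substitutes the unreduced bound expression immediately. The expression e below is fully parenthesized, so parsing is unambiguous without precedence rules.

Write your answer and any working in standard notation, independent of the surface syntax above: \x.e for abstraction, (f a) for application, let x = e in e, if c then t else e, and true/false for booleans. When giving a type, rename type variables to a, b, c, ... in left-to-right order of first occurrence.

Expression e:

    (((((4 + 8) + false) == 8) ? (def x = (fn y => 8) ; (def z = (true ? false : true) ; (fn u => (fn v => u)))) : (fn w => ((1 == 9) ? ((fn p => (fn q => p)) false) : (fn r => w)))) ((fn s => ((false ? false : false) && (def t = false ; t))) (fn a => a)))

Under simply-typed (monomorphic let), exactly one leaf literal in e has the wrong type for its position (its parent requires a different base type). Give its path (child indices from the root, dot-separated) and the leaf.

Trace:
  unify Int ~ Int
  unify Int ~ Int
  unify Int ~ Int
  unify Bool ~ Int
  FAIL: mismatch Bool ~ Int

Answer: 0.0.0.1 : false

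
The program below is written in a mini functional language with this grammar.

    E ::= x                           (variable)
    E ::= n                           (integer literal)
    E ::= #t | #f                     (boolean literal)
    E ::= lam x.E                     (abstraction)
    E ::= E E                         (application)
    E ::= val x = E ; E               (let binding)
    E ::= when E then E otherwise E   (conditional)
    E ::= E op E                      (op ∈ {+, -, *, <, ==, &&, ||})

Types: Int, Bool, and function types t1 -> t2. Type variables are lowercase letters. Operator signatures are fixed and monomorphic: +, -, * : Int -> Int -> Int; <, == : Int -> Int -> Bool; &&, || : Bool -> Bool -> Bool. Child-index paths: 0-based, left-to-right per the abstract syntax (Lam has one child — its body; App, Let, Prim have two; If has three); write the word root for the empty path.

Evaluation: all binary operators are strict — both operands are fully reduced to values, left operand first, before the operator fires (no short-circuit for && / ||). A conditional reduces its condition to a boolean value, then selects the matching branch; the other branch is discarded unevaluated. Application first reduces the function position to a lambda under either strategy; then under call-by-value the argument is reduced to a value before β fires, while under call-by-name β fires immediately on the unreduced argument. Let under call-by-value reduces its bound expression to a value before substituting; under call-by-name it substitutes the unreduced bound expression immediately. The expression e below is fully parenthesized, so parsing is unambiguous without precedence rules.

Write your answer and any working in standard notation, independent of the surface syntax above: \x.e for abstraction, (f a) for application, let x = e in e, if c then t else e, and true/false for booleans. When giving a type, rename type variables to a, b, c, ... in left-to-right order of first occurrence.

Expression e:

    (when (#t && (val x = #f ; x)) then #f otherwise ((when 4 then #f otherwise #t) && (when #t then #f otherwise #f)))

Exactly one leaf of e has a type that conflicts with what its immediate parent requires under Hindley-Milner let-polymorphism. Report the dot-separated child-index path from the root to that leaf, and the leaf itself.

Answer: 2.0.0 : 4

Derivation:
  unify Bool ~ Bool
let x : Bool
x : Bool
  unify Bool ~ Bool
  unify Bool ~ Bool
  unify Int ~ Bool
  FAIL: mismatch Int ~ Bool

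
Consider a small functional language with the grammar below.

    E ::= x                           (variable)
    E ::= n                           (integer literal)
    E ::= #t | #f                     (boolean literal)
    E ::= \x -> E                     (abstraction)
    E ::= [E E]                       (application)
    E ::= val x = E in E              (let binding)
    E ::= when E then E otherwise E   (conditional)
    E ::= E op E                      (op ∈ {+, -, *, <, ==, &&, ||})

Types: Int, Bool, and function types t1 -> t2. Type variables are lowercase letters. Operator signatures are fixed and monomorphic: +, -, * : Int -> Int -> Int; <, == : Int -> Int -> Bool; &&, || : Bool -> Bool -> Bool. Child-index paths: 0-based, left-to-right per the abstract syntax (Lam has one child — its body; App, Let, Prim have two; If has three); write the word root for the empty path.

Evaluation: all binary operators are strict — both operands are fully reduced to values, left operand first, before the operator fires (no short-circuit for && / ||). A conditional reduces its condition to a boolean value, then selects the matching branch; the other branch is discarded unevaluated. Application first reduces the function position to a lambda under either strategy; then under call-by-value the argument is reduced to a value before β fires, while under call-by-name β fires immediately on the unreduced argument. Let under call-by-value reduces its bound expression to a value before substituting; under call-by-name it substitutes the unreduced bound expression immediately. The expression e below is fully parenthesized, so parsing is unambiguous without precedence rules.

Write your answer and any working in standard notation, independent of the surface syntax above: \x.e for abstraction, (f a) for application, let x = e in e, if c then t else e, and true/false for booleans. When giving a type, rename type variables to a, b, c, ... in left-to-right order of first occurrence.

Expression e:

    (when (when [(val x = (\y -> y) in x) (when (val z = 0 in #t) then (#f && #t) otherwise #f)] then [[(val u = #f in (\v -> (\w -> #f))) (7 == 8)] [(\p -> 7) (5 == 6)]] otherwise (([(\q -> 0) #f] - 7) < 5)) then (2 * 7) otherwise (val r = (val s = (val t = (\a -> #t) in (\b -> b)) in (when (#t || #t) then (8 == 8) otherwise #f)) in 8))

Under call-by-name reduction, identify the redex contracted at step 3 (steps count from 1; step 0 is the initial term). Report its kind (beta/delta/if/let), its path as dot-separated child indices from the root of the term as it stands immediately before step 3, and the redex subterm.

Answer: let at 0.0.0 : (let z = 0 in true)

Working:
step 0: (if (if ((let x = (\y.y) in x) (if (let z = 0 in true) then (false && true) else false)) then (((let u = false in (\v.(\w.false))) (7 == 8)) ((\p.7) (5 == 6))) else ((((\q.0) false) - 7) < 5)) then (2 * 7) else (let r = (let s = (let t = (\a.true) in (\b.b)) in (if (true || true) then (8 == 8) else false)) in 8))
step 1: [let@0.0.0] (if (if ((\y.y) (if (let z = 0 in true) then (false && true) else false)) then (((let u = false in (\v.(\w.false))) (7 == 8)) ((\p.7) (5 == 6))) else ((((\q.0) false) - 7) < 5)) then (2 * 7) else (let r = (let s = (let t = (\a.true) in (\b.b)) in (if (true || true) then (8 == 8) else false)) in 8))
step 2: [beta@0.0] (if (if (if (let z = 0 in true) then (false && true) else false) then (((let u = false in (\v.(\w.false))) (7 == 8)) ((\p.7) (5 == 6))) else ((((\q.0) false) - 7) < 5)) then (2 * 7) else (let r = (let s = (let t = (\a.true) in (\b.b)) in (if (true || true) then (8 == 8) else false)) in 8))
step 3: [let@0.0.0] (if (if (if true then (false && true) else false) then (((let u = false in (\v.(\w.false))) (7 == 8)) ((\p.7) (5 == 6))) else ((((\q.0) false) - 7) < 5)) then (2 * 7) else (let r = (let s = (let t = (\a.true) in (\b.b)) in (if (true || true) then (8 == 8) else false)) in 8))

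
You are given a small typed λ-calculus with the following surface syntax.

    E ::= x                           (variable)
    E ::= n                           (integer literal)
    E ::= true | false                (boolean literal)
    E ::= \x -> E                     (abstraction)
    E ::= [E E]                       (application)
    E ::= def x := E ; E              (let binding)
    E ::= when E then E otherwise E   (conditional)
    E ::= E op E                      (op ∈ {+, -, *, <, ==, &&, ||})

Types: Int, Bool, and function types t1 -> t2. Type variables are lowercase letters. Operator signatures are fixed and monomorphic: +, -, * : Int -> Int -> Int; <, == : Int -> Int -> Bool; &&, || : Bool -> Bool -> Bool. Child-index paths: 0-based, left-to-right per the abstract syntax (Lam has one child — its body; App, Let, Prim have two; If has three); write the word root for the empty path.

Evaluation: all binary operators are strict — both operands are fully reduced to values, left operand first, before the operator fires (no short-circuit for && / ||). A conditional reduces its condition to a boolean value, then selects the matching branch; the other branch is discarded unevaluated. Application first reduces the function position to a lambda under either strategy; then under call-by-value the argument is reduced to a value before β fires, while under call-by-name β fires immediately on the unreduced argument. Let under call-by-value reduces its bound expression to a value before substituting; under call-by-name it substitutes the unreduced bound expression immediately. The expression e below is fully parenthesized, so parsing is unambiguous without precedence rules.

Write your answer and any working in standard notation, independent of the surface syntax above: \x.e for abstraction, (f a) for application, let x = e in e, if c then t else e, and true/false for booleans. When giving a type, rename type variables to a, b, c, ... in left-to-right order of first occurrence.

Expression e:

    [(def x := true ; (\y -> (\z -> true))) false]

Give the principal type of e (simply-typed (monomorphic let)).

Answer: a -> Bool

Derivation:
let x : Bool
\z._ : b -> Bool
\y._ : a -> b -> Bool
  unify a -> b -> Bool ~ Bool -> c
  unify a ~ Bool
  unify b -> Bool ~ c
_ _ : b -> Bool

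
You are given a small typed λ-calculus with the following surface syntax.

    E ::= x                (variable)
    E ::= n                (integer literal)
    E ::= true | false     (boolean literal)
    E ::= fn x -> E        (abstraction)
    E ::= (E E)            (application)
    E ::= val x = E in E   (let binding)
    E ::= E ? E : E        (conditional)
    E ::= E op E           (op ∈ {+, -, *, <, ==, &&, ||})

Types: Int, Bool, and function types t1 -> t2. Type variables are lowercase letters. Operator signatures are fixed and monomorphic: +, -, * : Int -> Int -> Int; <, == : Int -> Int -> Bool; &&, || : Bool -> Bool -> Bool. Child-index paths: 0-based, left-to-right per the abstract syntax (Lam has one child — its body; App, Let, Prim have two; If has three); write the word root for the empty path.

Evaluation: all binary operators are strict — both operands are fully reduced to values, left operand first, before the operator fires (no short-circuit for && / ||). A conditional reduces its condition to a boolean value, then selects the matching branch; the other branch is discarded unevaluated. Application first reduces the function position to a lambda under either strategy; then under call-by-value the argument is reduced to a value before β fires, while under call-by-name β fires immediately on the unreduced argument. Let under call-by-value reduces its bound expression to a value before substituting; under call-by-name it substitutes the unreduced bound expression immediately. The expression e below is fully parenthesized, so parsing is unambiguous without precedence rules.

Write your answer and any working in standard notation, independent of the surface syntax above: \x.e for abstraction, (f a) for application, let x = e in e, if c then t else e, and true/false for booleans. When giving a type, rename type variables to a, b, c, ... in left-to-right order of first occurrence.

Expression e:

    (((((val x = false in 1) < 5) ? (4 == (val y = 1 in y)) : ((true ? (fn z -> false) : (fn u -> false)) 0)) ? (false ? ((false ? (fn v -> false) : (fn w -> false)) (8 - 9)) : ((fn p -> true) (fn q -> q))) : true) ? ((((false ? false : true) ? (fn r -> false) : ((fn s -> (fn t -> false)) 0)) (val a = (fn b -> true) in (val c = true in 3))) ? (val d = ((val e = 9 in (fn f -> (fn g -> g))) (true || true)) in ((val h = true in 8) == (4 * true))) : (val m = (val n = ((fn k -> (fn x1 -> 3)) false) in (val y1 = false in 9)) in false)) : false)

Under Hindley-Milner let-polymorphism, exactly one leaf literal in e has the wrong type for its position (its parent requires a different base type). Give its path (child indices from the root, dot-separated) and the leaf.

Working:
let x : Bool
  unify Int ~ Int
  unify Int ~ Int
  unify Bool ~ Bool
  unify Int ~ Int
let y : Int
y : Int
  unify Int ~ Int
  unify Bool ~ Bool
\z._ : a -> Bool
\u._ : b -> Bool
  unify a -> Bool ~ b -> Bool
  unify a ~ b
  unify Bool ~ Bool
  unify b -> Bool ~ Int -> c
  unify b ~ Int
  unify Bool ~ c
_ _ : Bool
  unify Bool ~ Bool
  unify Bool ~ Bool
  unify Bool ~ Bool
  unify Bool ~ Bool
\v._ : d -> Bool
\w._ : e -> Bool
  unify d -> Bool ~ e -> Bool
  unify d ~ e
  unify Bool ~ Bool
  unify Int ~ Int
  unify Int ~ Int
  unify e -> Bool ~ Int -> f
  unify e ~ Int
  unify Bool ~ f
_ _ : Bool
\p._ : g -> Bool
q : h
\q._ : h -> h
  unify g -> Bool ~ (h -> h) -> i
  unify g ~ h -> h
  unify Bool ~ i
_ _ : Bool
  unify Bool ~ Bool
  unify Bool ~ Bool
  unify Bool ~ Bool
  unify Bool ~ Bool
  unify Bool ~ Bool
  unify Bool ~ Bool
\r._ : j -> Bool
\t._ : l -> Bool
\s._ : k -> l -> Bool
  unify k -> l -> Bool ~ Int -> m
  unify k ~ Int
  unify l -> Bool ~ m
_ _ : l -> Bool
  unify j -> Bool ~ l -> Bool
  unify j ~ l
  unify Bool ~ Bool
\b._ : n -> Bool
let a : forall. n -> Bool
let c : Bool
  unify l -> Bool ~ Int -> o
  unify l ~ Int
  unify Bool ~ o
_ _ : Bool
  unify Bool ~ Bool
let e : Int
g : q
\g._ : q -> q
\f._ : p -> q -> q
  unify Bool ~ Bool
  unify Bool ~ Bool
  unify p -> q -> q ~ Bool -> r
  unify p ~ Bool
  unify q -> q ~ r
_ _ : q -> q
let d : forall. q -> q
let h : Bool
  unify Int ~ Int
  unify Int ~ Int
  unify Bool ~ Int
  FAIL: mismatch Bool ~ Int

Answer: 1.1.1.1.1 : true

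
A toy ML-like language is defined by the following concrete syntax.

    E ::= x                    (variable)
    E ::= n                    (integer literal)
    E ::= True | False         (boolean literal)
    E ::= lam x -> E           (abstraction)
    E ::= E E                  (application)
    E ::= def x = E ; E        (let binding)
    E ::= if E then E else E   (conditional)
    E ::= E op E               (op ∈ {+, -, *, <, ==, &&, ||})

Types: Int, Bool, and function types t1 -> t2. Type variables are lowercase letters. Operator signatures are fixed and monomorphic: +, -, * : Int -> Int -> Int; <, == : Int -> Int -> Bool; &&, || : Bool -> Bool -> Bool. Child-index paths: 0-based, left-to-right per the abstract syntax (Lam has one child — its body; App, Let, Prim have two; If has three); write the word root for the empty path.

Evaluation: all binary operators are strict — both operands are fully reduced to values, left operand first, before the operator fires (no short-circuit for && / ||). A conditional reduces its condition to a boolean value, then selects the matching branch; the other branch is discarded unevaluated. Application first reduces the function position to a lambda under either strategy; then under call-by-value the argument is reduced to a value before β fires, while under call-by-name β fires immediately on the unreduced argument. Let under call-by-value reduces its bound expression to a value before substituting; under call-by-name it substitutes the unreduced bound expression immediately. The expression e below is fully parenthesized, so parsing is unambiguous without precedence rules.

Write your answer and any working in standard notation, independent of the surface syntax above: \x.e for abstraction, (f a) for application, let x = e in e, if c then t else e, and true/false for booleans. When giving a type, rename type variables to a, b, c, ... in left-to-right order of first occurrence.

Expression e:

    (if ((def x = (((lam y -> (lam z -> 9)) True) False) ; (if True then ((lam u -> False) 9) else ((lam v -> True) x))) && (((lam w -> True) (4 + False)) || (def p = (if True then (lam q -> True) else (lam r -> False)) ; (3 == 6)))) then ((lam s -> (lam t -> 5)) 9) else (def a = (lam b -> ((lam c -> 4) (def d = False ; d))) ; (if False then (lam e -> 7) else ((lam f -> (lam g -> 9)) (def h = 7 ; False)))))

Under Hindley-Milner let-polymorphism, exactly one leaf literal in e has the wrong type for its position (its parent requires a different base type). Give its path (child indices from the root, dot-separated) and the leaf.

Derivation:
\z._ : b -> Int
\y._ : a -> b -> Int
  unify a -> b -> Int ~ Bool -> c
  unify a ~ Bool
  unify b -> Int ~ c
_ _ : b -> Int
  unify b -> Int ~ Bool -> d
  unify b ~ Bool
  unify Int ~ d
_ _ : Int
let x : Int
  unify Bool ~ Bool
\u._ : e -> Bool
  unify e -> Bool ~ Int -> f
  unify e ~ Int
  unify Bool ~ f
_ _ : Bool
\v._ : g -> Bool
x : Int
  unify g -> Bool ~ Int -> h
  unify g ~ Int
  unify Bool ~ h
_ _ : Bool
  unify Bool ~ Bool
  unify Bool ~ Bool
\w._ : i -> Bool
  unify Int ~ Int
  unify Bool ~ Int
  FAIL: mismatch Bool ~ Int

Answer: 0.1.0.1.1 : false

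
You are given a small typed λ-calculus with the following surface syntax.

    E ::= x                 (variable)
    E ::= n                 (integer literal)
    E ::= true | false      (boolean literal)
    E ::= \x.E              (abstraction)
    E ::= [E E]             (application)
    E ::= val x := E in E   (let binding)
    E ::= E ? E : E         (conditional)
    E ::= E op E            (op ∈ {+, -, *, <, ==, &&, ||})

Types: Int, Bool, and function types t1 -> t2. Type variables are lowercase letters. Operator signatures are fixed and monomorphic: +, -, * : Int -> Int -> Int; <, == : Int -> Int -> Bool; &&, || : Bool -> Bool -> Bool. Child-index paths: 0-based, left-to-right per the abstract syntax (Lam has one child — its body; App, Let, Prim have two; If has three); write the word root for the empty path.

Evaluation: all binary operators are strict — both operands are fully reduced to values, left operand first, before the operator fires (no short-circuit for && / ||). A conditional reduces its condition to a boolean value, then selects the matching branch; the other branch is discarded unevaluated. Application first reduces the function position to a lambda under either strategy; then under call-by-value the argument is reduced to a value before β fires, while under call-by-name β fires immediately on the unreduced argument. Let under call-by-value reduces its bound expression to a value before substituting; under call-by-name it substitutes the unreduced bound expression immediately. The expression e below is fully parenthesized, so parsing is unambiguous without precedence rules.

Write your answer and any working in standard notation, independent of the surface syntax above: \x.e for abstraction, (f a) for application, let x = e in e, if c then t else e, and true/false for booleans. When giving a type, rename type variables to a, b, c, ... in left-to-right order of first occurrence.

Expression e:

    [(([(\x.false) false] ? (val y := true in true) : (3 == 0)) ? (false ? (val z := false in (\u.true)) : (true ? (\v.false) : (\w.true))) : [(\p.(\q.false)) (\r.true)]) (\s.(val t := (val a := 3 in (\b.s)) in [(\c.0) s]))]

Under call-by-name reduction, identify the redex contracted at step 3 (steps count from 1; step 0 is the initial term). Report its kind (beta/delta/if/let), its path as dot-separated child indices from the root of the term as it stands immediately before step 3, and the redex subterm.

Answer: delta at 0.0 : (3 == 0)

Working:
step 0: ((if (if ((\x.false) false) then (let y = true in true) else (3 == 0)) then (if false then (let z = false in (\u.true)) else (if true then (\v.false) else (\w.true))) else ((\p.(\q.false)) (\r.true))) (\s.(let t = (let a = 3 in (\b.s)) in ((\c.0) s))))
step 1: [beta@0.0.0] ((if (if false then (let y = true in true) else (3 == 0)) then (if false then (let z = false in (\u.true)) else (if true then (\v.false) else (\w.true))) else ((\p.(\q.false)) (\r.true))) (\s.(let t = (let a = 3 in (\b.s)) in ((\c.0) s))))
step 2: [if@0.0] ((if (3 == 0) then (if false then (let z = false in (\u.true)) else (if true then (\v.false) else (\w.true))) else ((\p.(\q.false)) (\r.true))) (\s.(let t = (let a = 3 in (\b.s)) in ((\c.0) s))))
step 3: [delta@0.0] ((if false then (if false then (let z = false in (\u.true)) else (if true then (\v.false) else (\w.true))) else ((\p.(\q.false)) (\r.true))) (\s.(let t = (let a = 3 in (\b.s)) in ((\c.0) s))))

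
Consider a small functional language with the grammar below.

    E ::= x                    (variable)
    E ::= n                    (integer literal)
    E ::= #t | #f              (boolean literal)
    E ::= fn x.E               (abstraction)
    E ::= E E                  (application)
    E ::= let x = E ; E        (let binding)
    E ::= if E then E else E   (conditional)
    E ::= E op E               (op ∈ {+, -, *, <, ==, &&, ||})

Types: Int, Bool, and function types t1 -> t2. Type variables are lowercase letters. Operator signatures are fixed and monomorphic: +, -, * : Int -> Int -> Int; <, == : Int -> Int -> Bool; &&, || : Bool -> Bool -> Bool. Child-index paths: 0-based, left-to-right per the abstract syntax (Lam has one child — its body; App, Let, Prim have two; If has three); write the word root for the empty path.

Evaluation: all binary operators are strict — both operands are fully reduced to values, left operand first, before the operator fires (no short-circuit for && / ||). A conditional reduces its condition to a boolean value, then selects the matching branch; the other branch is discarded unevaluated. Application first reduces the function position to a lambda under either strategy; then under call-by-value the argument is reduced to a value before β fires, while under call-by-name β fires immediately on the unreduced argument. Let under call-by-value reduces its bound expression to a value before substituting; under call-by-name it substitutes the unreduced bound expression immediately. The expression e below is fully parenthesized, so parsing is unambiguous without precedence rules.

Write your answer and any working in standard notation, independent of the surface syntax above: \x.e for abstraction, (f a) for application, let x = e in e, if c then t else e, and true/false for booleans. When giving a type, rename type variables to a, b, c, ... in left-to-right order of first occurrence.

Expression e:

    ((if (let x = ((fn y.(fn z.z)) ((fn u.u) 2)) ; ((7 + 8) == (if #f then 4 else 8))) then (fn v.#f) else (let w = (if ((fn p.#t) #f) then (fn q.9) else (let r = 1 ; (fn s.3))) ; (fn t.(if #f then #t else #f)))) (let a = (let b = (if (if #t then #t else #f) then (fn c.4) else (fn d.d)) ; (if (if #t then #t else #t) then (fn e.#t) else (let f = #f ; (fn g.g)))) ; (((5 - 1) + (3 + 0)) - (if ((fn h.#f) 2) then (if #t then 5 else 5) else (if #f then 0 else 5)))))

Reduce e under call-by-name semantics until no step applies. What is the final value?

Answer: false

Working:
step 0: ((if (let x = ((\y.(\z.z)) ((\u.u) 2)) in ((7 + 8) == (if false then 4 else 8))) then (\v.false) else (let w = (if ((\p.true) false) then (\q.9) else (let r = 1 in (\s.3))) in (\t.(if false then true else false)))) (let a = (let b = (if (if true then true else false) then (\c.4) else (\d.d)) in (if (if true then true else true) then (\e.true) else (let f = false in (\g.g)))) in (((5 - 1) + (3 + 0)) - (if ((\h.false) 2) then (if true then 5 else 5) else (if false then 0 else 5)))))
step 1: [let@0.0] ((if ((7 + 8) == (if false then 4 else 8)) then (\v.false) else (let w = (if ((\p.true) false) then (\q.9) else (let r = 1 in (\s.3))) in (\t.(if false then true else false)))) (let a = (let b = (if (if true then true else false) then (\c.4) else (\d.d)) in (if (if true then true else true) then (\e.true) else (let f = false in (\g.g)))) in (((5 - 1) + (3 + 0)) - (if ((\h.false) 2) then (if true then 5 else 5) else (if false then 0 else 5)))))
step 2: [delta@0.0.0] ((if (15 == (if false then 4 else 8)) then (\v.false) else (let w = (if ((\p.true) false) then (\q.9) else (let r = 1 in (\s.3))) in (\t.(if false then true else false)))) (let a = (let b = (if (if true then true else false) then (\c.4) else (\d.d)) in (if (if true then true else true) then (\e.true) else (let f = false in (\g.g)))) in (((5 - 1) + (3 + 0)) - (if ((\h.false) 2) then (if true then 5 else 5) else (if false then 0 else 5)))))
step 3: [if@0.0.1] ((if (15 == 8) then (\v.false) else (let w = (if ((\p.true) false) then (\q.9) else (let r = 1 in (\s.3))) in (\t.(if false then true else false)))) (let a = (let b = (if (if true then true else false) then (\c.4) else (\d.d)) in (if (if true then true else true) then (\e.true) else (let f = false in (\g.g)))) in (((5 - 1) + (3 + 0)) - (if ((\h.false) 2) then (if true then 5 else 5) else (if false then 0 else 5)))))
step 4: [delta@0.0] ((if false then (\v.false) else (let w = (if ((\p.true) false) then (\q.9) else (let r = 1 in (\s.3))) in (\t.(if false then true else false)))) (let a = (let b = (if (if true then true else false) then (\c.4) else (\d.d)) in (if (if true then true else true) then (\e.true) else (let f = false in (\g.g)))) in (((5 - 1) + (3 + 0)) - (if ((\h.false) 2) then (if true then 5 else 5) else (if false then 0 else 5)))))
step 5: [if@0] ((let w = (if ((\p.true) false) then (\q.9) else (let r = 1 in (\s.3))) in (\t.(if false then true else false))) (let a = (let b = (if (if true then true else false) then (\c.4) else (\d.d)) in (if (if true then true else true) then (\e.true) else (let f = false in (\g.g)))) in (((5 - 1) + (3 + 0)) - (if ((\h.false) 2) then (if true then 5 else 5) else (if false then 0 else 5)))))
step 6: [let@0] ((\t.(if false then true else false)) (let a = (let b = (if (if true then true else false) then (\c.4) else (\d.d)) in (if (if true then true else true) then (\e.true) else (let f = false in (\g.g)))) in (((5 - 1) + (3 + 0)) - (if ((\h.false) 2) then (if true then 5 else 5) else (if false then 0 else 5)))))
step 7: [beta@root] (if false then true else false)
step 8: [if@root] false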